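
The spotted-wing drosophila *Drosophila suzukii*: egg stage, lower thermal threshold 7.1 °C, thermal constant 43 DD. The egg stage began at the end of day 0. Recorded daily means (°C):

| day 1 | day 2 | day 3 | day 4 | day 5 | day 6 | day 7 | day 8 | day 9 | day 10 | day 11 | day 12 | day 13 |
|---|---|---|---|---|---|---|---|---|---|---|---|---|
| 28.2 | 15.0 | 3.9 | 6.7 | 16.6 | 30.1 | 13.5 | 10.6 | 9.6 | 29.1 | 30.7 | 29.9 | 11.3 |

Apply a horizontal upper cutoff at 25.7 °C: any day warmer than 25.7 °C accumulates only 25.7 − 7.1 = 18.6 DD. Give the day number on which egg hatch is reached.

day 6

Daily DD above 7.1 °C (capped at 18.6): 18.6, 7.9, 0.0, 0.0, 9.5, 18.6, 6.4, 3.5, 2.5, 18.6, 18.6, 18.6, 4.2.
Cumulative: 18.6, 26.5, 26.5, 26.5, 36.0, 54.6, 61.0, 64.5, 67.0, 85.6, 104.2, 122.8, 127.0.
The total first reaches 43 DD on day 6.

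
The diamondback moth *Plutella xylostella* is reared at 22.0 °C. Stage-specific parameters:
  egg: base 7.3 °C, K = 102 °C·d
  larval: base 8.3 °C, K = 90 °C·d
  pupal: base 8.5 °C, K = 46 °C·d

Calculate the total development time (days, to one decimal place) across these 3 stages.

16.9 days

egg: 102 / (22.0 − 7.3) = 102 / 14.7 = 6.939 d.
larval: 90 / (22.0 − 8.3) = 90 / 13.7 = 6.569 d.
pupal: 46 / (22.0 − 8.5) = 46 / 13.5 = 3.407 d.
Sum = 16.916 ≈ 16.9 days.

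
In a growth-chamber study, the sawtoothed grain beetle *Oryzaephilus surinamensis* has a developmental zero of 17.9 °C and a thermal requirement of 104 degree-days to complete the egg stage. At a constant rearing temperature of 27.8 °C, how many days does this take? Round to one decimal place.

10.5 days

Daily accumulation = 27.8 − 17.9 = 9.9 DD/day.
Duration = 104 / 9.9 = 10.505 ≈ 10.5 days.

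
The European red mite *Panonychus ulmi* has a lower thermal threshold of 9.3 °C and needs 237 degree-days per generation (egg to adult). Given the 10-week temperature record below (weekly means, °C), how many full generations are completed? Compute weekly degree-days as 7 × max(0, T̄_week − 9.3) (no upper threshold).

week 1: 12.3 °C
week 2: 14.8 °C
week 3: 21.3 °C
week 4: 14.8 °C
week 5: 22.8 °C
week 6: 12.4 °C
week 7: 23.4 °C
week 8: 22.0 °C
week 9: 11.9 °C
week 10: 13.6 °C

2 generations

Weekly DD (7 × max(0, T̄ − 9.3)): 21.0, 38.5, 84.0, 38.5, 94.5, 21.7, 98.7, 88.9, 18.2, 30.1.
Season total = 534.1 DD.
Complete generations = ⌊534.1 / 237⌋ = 2.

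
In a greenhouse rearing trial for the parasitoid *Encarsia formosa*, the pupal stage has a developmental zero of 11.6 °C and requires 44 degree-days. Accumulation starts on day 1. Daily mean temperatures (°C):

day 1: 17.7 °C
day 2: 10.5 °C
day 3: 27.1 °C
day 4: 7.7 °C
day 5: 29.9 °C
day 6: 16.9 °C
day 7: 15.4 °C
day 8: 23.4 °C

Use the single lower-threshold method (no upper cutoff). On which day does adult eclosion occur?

day 6

Daily DD above 11.6 °C: 6.1, 0.0, 15.5, 0.0, 18.3, 5.3, 3.8, 11.8.
Cumulative: 6.1, 6.1, 21.6, 21.6, 39.9, 45.2, 49.0, 60.8.
The total first reaches 44 DD on day 6.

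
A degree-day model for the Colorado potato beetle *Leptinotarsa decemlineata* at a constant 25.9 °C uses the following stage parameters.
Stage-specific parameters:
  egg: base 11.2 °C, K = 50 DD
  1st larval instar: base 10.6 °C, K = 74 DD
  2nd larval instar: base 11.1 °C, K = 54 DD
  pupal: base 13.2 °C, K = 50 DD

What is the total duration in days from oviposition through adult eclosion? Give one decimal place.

15.8 days

egg: 50 / (25.9 − 11.2) = 50 / 14.7 = 3.401 d.
1st larval instar: 74 / (25.9 − 10.6) = 74 / 15.3 = 4.837 d.
2nd larval instar: 54 / (25.9 − 11.1) = 54 / 14.8 = 3.649 d.
pupal: 50 / (25.9 − 13.2) = 50 / 12.7 = 3.937 d.
Sum = 15.824 ≈ 15.8 days.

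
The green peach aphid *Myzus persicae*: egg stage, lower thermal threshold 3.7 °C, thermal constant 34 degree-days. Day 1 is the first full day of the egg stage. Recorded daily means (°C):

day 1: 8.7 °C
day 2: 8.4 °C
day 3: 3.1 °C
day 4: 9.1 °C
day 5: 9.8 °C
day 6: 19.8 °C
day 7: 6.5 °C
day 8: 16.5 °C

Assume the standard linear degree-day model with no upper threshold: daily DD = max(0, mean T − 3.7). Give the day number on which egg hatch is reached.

day 6

Daily DD above 3.7 °C: 5.0, 4.7, 0.0, 5.4, 6.1, 16.1, 2.8, 12.8.
Cumulative: 5.0, 9.7, 9.7, 15.1, 21.2, 37.3, 40.1, 52.9.
The total first reaches 34 DD on day 6.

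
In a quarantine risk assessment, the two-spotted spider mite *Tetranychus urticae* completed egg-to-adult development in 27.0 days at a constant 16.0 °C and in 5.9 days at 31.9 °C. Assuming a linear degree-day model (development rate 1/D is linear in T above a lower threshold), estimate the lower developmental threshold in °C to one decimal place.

11.6 °C

Linear rate model ⇒ the product D·(T − T_b) is constant across temperatures.
27.0·(16.0 − T_b) = 5.9·(31.9 − T_b)
T_b = (27.0·16.0 − 5.9·31.9) / (27.0 − 5.9) = 243.79 / 21.1 = 11.554 °C ≈ 11.6 °C.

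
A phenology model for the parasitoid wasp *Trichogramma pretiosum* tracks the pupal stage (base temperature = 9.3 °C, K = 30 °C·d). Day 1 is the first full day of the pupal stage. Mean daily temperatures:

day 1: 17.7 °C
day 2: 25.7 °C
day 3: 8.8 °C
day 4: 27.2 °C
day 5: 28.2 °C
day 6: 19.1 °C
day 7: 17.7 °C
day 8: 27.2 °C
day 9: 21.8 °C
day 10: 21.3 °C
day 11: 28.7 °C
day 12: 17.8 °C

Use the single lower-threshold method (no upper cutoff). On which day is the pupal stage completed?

day 4

Daily DD above 9.3 °C: 8.4, 16.4, 0.0, 17.9, 18.9, 9.8, 8.4, 17.9, 12.5, 12.0, 19.4, 8.5.
Cumulative: 8.4, 24.8, 24.8, 42.7, 61.6, 71.4, 79.8, 97.7, 110.2, 122.2, 141.6, 150.1.
The total first reaches 30 DD on day 4.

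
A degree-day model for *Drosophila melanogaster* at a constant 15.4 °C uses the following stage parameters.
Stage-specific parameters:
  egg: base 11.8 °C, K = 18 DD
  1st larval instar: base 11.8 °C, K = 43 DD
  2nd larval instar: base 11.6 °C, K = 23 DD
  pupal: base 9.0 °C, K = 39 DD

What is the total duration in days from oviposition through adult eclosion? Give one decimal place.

29.1 days

egg: 18 / (15.4 − 11.8) = 18 / 3.6 = 5.000 d.
1st larval instar: 43 / (15.4 − 11.8) = 43 / 3.6 = 11.944 d.
2nd larval instar: 23 / (15.4 − 11.6) = 23 / 3.8 = 6.053 d.
pupal: 39 / (15.4 − 9.0) = 39 / 6.4 = 6.094 d.
Sum = 29.091 ≈ 29.1 days.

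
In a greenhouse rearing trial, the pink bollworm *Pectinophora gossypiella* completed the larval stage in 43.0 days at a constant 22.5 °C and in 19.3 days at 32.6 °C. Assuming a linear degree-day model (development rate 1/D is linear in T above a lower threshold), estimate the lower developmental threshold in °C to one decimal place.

Linear rate model ⇒ the product D·(T − T_b) is constant across temperatures.
43.0·(22.5 − T_b) = 19.3·(32.6 − T_b)
T_b = (43.0·22.5 − 19.3·32.6) / (43.0 − 19.3) = 338.32 / 23.7 = 14.275 °C ≈ 14.3 °C.

14.3 °C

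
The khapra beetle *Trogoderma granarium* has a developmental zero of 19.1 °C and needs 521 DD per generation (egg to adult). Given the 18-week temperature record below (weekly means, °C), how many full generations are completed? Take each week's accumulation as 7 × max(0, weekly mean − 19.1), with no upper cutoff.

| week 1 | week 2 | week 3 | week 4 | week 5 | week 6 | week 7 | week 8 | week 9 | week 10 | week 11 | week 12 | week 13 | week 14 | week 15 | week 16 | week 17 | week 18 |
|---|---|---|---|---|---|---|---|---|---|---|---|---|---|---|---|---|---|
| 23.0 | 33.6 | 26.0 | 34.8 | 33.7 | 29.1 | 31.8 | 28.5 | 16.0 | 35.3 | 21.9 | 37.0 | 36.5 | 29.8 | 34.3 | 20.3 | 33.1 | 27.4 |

2 generations

Weekly DD (7 × max(0, T̄ − 19.1)): 27.3, 101.5, 48.3, 109.9, 102.2, 70.0, 88.9, 65.8, 0.0, 113.4, 19.6, 125.3, 121.8, 74.9, 106.4, 8.4, 98.0, 58.1.
Season total = 1339.8 DD.
Complete generations = ⌊1339.8 / 521⌋ = 2.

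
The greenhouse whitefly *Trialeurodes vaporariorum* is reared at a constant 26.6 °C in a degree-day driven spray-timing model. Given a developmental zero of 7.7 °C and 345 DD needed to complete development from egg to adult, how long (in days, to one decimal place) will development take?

Daily accumulation = 26.6 − 7.7 = 18.9 DD/day.
Duration = 345 / 18.9 = 18.254 ≈ 18.3 days.

18.3 days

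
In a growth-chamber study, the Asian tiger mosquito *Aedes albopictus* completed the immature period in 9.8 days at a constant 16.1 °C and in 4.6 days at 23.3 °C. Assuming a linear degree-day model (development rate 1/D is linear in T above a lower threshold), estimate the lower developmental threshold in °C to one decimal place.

Equal thermal constants: D₁(T₁ − T_b) = D₂(T₂ − T_b).
9.8·(16.1 − T_b) = 4.6·(23.3 − T_b)
T_b = (9.8·16.1 − 4.6·23.3) / (9.8 − 4.6) = 50.60 / 5.2 = 9.731 °C ≈ 9.7 °C.

9.7 °C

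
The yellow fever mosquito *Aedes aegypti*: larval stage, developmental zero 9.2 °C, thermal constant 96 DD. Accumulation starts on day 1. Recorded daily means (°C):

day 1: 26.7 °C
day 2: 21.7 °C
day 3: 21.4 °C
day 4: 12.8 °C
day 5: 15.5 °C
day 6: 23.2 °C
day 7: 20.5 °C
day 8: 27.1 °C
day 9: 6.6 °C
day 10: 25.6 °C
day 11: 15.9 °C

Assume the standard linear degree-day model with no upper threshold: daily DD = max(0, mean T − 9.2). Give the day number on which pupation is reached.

day 10

Daily DD above 9.2 °C: 17.5, 12.5, 12.2, 3.6, 6.3, 14.0, 11.3, 17.9, 0.0, 16.4, 6.7.
Cumulative: 17.5, 30.0, 42.2, 45.8, 52.1, 66.1, 77.4, 95.3, 95.3, 111.7, 118.4.
The total first reaches 96 DD on day 10.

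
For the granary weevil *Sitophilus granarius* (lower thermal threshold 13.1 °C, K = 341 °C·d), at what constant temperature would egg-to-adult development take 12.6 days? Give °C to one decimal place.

Required daily accumulation = 341 / 12.6 = 27.063 DD/day.
T = T_base + 27.063 = 13.1 + 27.063 = 40.163 ≈ 40.2 °C.

40.2 °C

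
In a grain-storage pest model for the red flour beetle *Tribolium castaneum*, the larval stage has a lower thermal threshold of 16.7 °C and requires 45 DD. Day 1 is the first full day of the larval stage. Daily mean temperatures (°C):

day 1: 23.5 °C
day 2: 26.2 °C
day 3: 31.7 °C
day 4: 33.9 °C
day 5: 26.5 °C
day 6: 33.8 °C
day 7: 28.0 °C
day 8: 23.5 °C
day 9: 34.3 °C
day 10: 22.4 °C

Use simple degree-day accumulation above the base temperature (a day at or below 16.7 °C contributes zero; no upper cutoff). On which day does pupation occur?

Daily DD above 16.7 °C: 6.8, 9.5, 15.0, 17.2, 9.8, 17.1, 11.3, 6.8, 17.6, 5.7.
Cumulative: 6.8, 16.3, 31.3, 48.5, 58.3, 75.4, 86.7, 93.5, 111.1, 116.8.
The total first reaches 45 DD on day 4.

day 4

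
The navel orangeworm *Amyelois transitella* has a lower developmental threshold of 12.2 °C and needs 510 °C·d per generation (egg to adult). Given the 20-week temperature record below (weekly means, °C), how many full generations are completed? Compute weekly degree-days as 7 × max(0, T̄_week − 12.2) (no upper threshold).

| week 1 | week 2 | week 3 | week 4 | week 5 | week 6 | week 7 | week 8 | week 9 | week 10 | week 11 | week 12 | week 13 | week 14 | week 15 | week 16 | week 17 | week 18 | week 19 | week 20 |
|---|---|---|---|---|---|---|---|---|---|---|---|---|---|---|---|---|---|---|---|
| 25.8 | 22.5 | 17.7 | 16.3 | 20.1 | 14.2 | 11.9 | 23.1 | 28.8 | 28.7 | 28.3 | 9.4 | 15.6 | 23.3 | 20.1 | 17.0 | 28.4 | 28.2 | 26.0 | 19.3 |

2 generations

Weekly DD (7 × max(0, T̄ − 12.2)): 95.2, 72.1, 38.5, 28.7, 55.3, 14.0, 0.0, 76.3, 116.2, 115.5, 112.7, 0.0, 23.8, 77.7, 55.3, 33.6, 113.4, 112.0, 96.6, 49.7.
Season total = 1286.6 DD.
Complete generations = ⌊1286.6 / 510⌋ = 2.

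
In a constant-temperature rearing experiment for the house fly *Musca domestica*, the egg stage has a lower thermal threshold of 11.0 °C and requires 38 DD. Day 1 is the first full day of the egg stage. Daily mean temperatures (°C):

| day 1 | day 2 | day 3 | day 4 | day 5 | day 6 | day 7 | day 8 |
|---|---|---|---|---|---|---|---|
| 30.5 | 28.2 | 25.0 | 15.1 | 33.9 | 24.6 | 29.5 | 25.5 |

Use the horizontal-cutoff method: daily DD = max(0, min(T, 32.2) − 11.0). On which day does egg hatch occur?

Daily DD above 11.0 °C (capped at 21.2): 19.5, 17.2, 14.0, 4.1, 21.2, 13.6, 18.5, 14.5.
Cumulative: 19.5, 36.7, 50.7, 54.8, 76.0, 89.6, 108.1, 122.6.
The total first reaches 38 DD on day 3.

day 3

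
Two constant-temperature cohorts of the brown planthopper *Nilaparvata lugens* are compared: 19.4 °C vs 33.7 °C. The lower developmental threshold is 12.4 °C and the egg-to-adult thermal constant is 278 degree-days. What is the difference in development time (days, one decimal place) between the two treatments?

26.7 days

At 19.4 °C: 278 / (19.4 − 12.4) = 278 / 7.0 = 39.714 d.
At 33.7 °C: 278 / (33.7 − 12.4) = 278 / 21.3 = 13.052 d.
Difference = |39.714 − 13.052| = 26.663 ≈ 26.7 days.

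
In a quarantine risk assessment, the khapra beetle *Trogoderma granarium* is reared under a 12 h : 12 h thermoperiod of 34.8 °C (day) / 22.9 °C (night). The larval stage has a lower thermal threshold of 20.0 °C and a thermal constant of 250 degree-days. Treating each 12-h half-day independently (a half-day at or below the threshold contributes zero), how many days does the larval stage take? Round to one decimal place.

28.2 days

Day half: max(0, 34.8 − 20.0) × 0.5 = 14.8 × 0.5 = 7.40 DD.
Night half: max(0, 22.9 − 20.0) × 0.5 = 2.9 × 0.5 = 1.45 DD.
Per 24 h: 8.85 DD/day.
Duration = 250 / 8.85 = 28.249 ≈ 28.2 days.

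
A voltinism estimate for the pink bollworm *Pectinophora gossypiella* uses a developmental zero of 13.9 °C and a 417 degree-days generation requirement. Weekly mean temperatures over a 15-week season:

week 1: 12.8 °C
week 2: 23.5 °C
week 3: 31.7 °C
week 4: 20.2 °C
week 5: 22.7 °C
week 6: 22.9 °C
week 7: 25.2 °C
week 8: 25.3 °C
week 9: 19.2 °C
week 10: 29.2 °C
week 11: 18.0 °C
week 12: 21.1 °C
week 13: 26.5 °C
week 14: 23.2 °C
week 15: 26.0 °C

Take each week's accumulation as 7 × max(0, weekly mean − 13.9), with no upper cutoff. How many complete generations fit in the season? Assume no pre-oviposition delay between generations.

Weekly DD (7 × max(0, T̄ − 13.9)): 0.0, 67.2, 124.6, 44.1, 61.6, 63.0, 79.1, 79.8, 37.1, 107.1, 28.7, 50.4, 88.2, 65.1, 84.7.
Season total = 980.7 DD.
Complete generations = ⌊980.7 / 417⌋ = 2.

2 generations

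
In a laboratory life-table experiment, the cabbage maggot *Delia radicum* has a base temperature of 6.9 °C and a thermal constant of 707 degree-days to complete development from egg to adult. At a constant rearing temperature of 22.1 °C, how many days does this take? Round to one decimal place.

Daily accumulation = 22.1 − 6.9 = 15.2 DD/day.
Duration = 707 / 15.2 = 46.513 ≈ 46.5 days.

46.5 days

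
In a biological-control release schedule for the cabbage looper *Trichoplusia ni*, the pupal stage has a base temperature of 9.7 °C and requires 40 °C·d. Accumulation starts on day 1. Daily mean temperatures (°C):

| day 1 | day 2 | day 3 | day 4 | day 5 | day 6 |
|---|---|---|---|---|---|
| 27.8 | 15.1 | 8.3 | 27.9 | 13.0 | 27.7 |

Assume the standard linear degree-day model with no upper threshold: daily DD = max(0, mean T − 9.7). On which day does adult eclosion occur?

Daily DD above 9.7 °C: 18.1, 5.4, 0.0, 18.2, 3.3, 18.0.
Cumulative: 18.1, 23.5, 23.5, 41.7, 45.0, 63.0.
The total first reaches 40 DD on day 4.

day 4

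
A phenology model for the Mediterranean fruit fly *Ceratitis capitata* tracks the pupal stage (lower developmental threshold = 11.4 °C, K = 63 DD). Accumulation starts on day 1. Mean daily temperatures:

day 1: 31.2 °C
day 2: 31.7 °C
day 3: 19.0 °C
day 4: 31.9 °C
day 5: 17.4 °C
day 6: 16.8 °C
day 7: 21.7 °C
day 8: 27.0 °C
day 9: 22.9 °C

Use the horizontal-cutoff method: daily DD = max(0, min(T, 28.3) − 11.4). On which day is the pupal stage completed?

Daily DD above 11.4 °C (capped at 16.9): 16.9, 16.9, 7.6, 16.9, 6.0, 5.4, 10.3, 15.6, 11.5.
Cumulative: 16.9, 33.8, 41.4, 58.3, 64.3, 69.7, 80.0, 95.6, 107.1.
The total first reaches 63 DD on day 5.

day 5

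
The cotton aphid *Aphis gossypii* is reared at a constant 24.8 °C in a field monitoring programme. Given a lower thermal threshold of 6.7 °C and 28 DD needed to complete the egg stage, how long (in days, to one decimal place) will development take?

Daily accumulation = 24.8 − 6.7 = 18.1 DD/day.
Duration = 28 / 18.1 = 1.547 ≈ 1.5 days.

1.5 days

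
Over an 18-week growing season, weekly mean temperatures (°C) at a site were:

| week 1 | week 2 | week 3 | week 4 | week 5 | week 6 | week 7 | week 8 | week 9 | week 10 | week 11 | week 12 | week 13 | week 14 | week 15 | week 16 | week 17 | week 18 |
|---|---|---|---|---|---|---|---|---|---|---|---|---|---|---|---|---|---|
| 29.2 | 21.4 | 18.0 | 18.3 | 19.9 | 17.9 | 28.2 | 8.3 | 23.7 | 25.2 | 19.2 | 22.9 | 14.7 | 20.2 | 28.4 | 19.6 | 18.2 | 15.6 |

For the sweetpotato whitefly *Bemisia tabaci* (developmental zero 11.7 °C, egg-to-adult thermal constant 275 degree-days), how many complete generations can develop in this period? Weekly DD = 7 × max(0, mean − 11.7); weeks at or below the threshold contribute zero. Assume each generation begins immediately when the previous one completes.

Weekly DD (7 × max(0, T̄ − 11.7)): 122.5, 67.9, 44.1, 46.2, 57.4, 43.4, 115.5, 0.0, 84.0, 94.5, 52.5, 78.4, 21.0, 59.5, 116.9, 55.3, 45.5, 27.3.
Season total = 1131.9 DD.
Complete generations = ⌊1131.9 / 275⌋ = 4.

4 generations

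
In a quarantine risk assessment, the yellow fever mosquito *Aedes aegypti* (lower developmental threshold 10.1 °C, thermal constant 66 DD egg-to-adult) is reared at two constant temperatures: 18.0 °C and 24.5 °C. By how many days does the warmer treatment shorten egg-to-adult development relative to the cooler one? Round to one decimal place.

3.8 days

At 18.0 °C: 66 / (18.0 − 10.1) = 66 / 7.9 = 8.354 d.
At 24.5 °C: 66 / (24.5 − 10.1) = 66 / 14.4 = 4.583 d.
Difference = |8.354 − 4.583| = 3.771 ≈ 3.8 days.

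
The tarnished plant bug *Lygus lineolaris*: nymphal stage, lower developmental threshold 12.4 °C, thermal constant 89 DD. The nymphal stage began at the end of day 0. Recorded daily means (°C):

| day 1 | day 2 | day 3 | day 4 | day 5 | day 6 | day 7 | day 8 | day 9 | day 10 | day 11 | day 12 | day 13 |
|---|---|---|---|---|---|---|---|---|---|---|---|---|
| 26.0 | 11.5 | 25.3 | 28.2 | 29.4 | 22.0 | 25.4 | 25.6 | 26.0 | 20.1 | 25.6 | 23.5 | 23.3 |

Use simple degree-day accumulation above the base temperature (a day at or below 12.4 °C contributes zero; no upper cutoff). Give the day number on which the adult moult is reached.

Daily DD above 12.4 °C: 13.6, 0.0, 12.9, 15.8, 17.0, 9.6, 13.0, 13.2, 13.6, 7.7, 13.2, 11.1, 10.9.
Cumulative: 13.6, 13.6, 26.5, 42.3, 59.3, 68.9, 81.9, 95.1, 108.7, 116.4, 129.6, 140.7, 151.6.
The total first reaches 89 DD on day 8.

day 8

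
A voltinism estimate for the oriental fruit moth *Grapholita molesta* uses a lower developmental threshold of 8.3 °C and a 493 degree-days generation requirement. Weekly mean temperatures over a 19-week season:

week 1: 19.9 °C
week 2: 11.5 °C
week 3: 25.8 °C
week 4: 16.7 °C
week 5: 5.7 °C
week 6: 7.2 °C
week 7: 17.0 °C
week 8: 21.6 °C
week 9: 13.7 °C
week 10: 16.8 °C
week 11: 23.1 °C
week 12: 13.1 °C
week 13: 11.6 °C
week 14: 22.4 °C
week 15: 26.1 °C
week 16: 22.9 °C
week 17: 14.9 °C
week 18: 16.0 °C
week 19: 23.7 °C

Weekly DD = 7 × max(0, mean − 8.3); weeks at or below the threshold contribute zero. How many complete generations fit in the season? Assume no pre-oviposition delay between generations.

Weekly DD (7 × max(0, T̄ − 8.3)): 81.2, 22.4, 122.5, 58.8, 0.0, 0.0, 60.9, 93.1, 37.8, 59.5, 103.6, 33.6, 23.1, 98.7, 124.6, 102.2, 46.2, 53.9, 107.8.
Season total = 1229.9 DD.
Complete generations = ⌊1229.9 / 493⌋ = 2.

2 generations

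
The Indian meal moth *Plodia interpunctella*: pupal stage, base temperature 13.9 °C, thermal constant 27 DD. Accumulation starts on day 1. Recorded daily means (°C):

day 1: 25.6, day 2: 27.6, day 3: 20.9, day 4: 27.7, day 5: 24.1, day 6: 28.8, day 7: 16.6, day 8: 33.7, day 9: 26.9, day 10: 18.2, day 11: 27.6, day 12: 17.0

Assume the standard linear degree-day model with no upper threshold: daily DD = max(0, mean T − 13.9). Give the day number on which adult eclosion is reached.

Daily DD above 13.9 °C: 11.7, 13.7, 7.0, 13.8, 10.2, 14.9, 2.7, 19.8, 13.0, 4.3, 13.7, 3.1.
Cumulative: 11.7, 25.4, 32.4, 46.2, 56.4, 71.3, 74.0, 93.8, 106.8, 111.1, 124.8, 127.9.
The total first reaches 27 DD on day 3.

day 3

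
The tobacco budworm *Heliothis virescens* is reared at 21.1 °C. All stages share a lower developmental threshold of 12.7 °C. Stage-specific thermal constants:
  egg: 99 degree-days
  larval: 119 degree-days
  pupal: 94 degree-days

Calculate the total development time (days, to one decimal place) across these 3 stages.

37.1 days

Daily accumulation at 21.1 °C = 21.1 − 12.7 = 8.4 DD/day.
Total K = 99 + 119 + 94 = 312 DD.
Total duration = 312 / 8.4 = 37.143 ≈ 37.1 days.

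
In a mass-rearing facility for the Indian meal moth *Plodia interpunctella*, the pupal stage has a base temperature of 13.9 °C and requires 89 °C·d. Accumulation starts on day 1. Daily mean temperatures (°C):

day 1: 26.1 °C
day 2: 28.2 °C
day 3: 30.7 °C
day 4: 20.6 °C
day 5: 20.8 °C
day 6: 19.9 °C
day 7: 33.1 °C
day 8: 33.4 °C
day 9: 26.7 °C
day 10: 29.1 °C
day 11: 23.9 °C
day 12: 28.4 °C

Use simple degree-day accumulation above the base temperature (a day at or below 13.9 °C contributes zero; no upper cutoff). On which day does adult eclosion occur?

day 8

Daily DD above 13.9 °C: 12.2, 14.3, 16.8, 6.7, 6.9, 6.0, 19.2, 19.5, 12.8, 15.2, 10.0, 14.5.
Cumulative: 12.2, 26.5, 43.3, 50.0, 56.9, 62.9, 82.1, 101.6, 114.4, 129.6, 139.6, 154.1.
The total first reaches 89 DD on day 8.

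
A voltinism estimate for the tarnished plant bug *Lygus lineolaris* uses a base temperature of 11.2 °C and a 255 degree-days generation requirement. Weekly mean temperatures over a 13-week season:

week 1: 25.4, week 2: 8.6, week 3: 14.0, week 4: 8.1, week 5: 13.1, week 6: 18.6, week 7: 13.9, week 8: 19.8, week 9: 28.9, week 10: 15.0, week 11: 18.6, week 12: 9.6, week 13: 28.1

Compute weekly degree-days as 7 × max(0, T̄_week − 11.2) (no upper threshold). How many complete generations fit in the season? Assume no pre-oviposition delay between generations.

2 generations

Weekly DD (7 × max(0, T̄ − 11.2)): 99.4, 0.0, 19.6, 0.0, 13.3, 51.8, 18.9, 60.2, 123.9, 26.6, 51.8, 0.0, 118.3.
Season total = 583.8 DD.
Complete generations = ⌊583.8 / 255⌋ = 2.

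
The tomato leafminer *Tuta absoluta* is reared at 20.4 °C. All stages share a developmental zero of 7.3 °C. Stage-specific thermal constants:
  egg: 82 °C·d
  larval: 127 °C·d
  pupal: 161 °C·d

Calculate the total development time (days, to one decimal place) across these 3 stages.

Daily accumulation at 20.4 °C = 20.4 − 7.3 = 13.1 DD/day.
Total K = 82 + 127 + 161 = 370 DD.
Total duration = 370 / 13.1 = 28.244 ≈ 28.2 days.

28.2 days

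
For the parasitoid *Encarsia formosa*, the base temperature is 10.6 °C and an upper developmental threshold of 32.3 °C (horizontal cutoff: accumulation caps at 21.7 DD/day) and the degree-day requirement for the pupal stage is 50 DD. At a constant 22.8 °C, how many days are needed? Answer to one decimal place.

4.1 days

Daily accumulation = 22.8 − 10.6 = 12.2 DD/day.
Duration = 50 / 12.2 = 4.098 ≈ 4.1 days.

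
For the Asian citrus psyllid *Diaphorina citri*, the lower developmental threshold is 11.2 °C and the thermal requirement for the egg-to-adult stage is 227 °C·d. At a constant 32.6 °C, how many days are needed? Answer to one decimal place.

10.6 days

Daily accumulation = 32.6 − 11.2 = 21.4 DD/day.
Duration = 227 / 21.4 = 10.607 ≈ 10.6 days.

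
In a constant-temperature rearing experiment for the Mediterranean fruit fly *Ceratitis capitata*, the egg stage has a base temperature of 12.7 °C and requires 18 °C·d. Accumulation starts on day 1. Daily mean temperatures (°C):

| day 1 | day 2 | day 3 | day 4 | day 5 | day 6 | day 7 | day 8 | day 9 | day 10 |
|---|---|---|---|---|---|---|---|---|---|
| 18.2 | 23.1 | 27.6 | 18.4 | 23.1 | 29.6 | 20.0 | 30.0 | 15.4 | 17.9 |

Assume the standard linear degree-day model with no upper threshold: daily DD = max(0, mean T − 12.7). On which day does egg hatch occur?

Daily DD above 12.7 °C: 5.5, 10.4, 14.9, 5.7, 10.4, 16.9, 7.3, 17.3, 2.7, 5.2.
Cumulative: 5.5, 15.9, 30.8, 36.5, 46.9, 63.8, 71.1, 88.4, 91.1, 96.3.
The total first reaches 18 DD on day 3.

day 3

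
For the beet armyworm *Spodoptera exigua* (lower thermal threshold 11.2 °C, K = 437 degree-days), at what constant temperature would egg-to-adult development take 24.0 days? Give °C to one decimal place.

29.4 °C

Required daily accumulation = 437 / 24.0 = 18.208 DD/day.
T = T_base + 18.208 = 11.2 + 18.208 = 29.408 ≈ 29.4 °C.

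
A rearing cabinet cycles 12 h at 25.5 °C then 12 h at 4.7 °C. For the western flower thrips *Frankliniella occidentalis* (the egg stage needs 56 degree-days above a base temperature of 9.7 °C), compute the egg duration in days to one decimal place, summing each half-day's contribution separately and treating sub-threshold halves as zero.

Day half: max(0, 25.5 − 9.7) × 0.5 = 15.8 × 0.5 = 7.90 DD.
Night half: max(0, 4.7 − 9.7) × 0.5 = 0.0 × 0.5 = 0.00 DD.
Per 24 h: 7.90 DD/day.
Duration = 56 / 7.90 = 7.089 ≈ 7.1 days.

7.1 days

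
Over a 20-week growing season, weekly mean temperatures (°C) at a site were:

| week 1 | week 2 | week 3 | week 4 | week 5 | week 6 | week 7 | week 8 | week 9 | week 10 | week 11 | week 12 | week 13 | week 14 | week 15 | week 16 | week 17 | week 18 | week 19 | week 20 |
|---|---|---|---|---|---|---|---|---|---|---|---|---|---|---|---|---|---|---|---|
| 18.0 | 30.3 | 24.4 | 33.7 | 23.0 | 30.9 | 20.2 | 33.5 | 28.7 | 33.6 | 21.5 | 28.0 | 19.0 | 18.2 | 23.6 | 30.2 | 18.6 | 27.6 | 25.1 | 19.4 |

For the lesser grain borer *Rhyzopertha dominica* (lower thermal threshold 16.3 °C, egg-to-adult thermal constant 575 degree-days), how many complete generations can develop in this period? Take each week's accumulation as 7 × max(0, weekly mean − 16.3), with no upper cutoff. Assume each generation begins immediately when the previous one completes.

Weekly DD (7 × max(0, T̄ − 16.3)): 11.9, 98.0, 56.7, 121.8, 46.9, 102.2, 27.3, 120.4, 86.8, 121.1, 36.4, 81.9, 18.9, 13.3, 51.1, 97.3, 16.1, 79.1, 61.6, 21.7.
Season total = 1270.5 DD.
Complete generations = ⌊1270.5 / 575⌋ = 2.

2 generations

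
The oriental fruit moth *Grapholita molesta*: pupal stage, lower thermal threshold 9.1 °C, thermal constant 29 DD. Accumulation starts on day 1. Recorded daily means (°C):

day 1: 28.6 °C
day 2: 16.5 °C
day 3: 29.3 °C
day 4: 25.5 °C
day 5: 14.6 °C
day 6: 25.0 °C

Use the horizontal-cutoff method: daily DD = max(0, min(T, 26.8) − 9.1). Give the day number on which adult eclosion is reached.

day 3

Daily DD above 9.1 °C (capped at 17.7): 17.7, 7.4, 17.7, 16.4, 5.5, 15.9.
Cumulative: 17.7, 25.1, 42.8, 59.2, 64.7, 80.6.
The total first reaches 29 DD on day 3.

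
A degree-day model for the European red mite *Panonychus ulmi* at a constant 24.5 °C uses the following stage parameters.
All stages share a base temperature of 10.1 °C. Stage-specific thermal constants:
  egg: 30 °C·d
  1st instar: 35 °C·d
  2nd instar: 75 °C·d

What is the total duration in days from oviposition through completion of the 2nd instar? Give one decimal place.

9.7 days

Daily accumulation at 24.5 °C = 24.5 − 10.1 = 14.4 DD/day.
Total K = 30 + 35 + 75 = 140 DD.
Total duration = 140 / 14.4 = 9.722 ≈ 9.7 days.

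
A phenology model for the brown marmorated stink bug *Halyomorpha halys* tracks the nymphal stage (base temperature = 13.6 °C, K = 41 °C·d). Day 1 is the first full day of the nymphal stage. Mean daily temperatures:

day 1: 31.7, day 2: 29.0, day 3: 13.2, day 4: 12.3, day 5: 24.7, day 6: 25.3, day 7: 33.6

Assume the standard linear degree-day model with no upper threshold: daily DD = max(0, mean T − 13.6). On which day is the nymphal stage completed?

day 5

Daily DD above 13.6 °C: 18.1, 15.4, 0.0, 0.0, 11.1, 11.7, 20.0.
Cumulative: 18.1, 33.5, 33.5, 33.5, 44.6, 56.3, 76.3.
The total first reaches 41 DD on day 5.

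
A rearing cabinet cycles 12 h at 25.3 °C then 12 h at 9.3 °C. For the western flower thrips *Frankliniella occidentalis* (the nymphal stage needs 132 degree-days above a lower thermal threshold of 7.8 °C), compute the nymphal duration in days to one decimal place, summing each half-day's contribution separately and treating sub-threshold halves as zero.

Day half: max(0, 25.3 − 7.8) × 0.5 = 17.5 × 0.5 = 8.75 DD.
Night half: max(0, 9.3 − 7.8) × 0.5 = 1.5 × 0.5 = 0.75 DD.
Per 24 h: 9.50 DD/day.
Duration = 132 / 9.50 = 13.895 ≈ 13.9 days.

13.9 days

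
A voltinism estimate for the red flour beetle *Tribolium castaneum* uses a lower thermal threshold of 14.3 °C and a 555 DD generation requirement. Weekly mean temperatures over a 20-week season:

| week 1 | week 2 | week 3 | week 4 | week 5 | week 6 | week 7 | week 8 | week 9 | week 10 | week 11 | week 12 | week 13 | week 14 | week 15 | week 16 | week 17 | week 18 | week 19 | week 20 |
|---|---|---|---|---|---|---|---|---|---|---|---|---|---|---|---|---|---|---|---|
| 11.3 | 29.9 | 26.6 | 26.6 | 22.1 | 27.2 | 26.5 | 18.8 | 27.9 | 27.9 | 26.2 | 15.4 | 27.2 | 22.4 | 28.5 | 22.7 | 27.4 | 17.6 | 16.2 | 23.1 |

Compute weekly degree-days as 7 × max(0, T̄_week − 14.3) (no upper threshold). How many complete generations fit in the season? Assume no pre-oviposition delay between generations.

2 generations

Weekly DD (7 × max(0, T̄ − 14.3)): 0.0, 109.2, 86.1, 86.1, 54.6, 90.3, 85.4, 31.5, 95.2, 95.2, 83.3, 7.7, 90.3, 56.7, 99.4, 58.8, 91.7, 23.1, 13.3, 61.6.
Season total = 1319.5 DD.
Complete generations = ⌊1319.5 / 555⌋ = 2.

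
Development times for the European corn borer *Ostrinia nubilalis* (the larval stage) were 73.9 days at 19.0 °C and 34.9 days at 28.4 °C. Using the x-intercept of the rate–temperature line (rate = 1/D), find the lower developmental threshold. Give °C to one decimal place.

Under the model K = D·(T − T_b), so D₁·(T₁ − T_b) = D₂·(T₂ − T_b).
73.9·(19.0 − T_b) = 34.9·(28.4 − T_b)
T_b = (73.9·19.0 − 34.9·28.4) / (73.9 − 34.9) = 412.94 / 39.0 = 10.588 °C ≈ 10.6 °C.

10.6 °C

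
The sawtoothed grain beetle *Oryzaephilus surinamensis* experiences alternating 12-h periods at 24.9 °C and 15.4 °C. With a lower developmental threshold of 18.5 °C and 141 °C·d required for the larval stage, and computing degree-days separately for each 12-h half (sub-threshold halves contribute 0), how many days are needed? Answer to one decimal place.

44.1 days

Day half: max(0, 24.9 − 18.5) × 0.5 = 6.4 × 0.5 = 3.20 DD.
Night half: max(0, 15.4 − 18.5) × 0.5 = 0.0 × 0.5 = 0.00 DD.
Per 24 h: 3.20 DD/day.
Duration = 141 / 3.20 = 44.063 ≈ 44.1 days.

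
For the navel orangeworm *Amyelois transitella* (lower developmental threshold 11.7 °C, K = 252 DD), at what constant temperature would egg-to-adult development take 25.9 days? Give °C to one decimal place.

Required daily accumulation = 252 / 25.9 = 9.730 DD/day.
T = T_base + 9.730 = 11.7 + 9.730 = 21.430 ≈ 21.4 °C.

21.4 °C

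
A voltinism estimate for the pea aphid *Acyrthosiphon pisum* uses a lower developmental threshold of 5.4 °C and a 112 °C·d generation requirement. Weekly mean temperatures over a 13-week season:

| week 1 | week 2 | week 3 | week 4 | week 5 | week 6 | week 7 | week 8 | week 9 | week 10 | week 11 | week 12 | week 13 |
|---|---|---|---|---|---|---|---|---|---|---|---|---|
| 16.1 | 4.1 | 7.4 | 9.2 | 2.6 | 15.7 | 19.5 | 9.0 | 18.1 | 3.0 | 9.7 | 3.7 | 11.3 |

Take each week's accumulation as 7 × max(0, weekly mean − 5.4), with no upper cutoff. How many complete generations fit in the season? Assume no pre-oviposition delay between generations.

4 generations

Weekly DD (7 × max(0, T̄ − 5.4)): 74.9, 0.0, 14.0, 26.6, 0.0, 72.1, 98.7, 25.2, 88.9, 0.0, 30.1, 0.0, 41.3.
Season total = 471.8 DD.
Complete generations = ⌊471.8 / 112⌋ = 4.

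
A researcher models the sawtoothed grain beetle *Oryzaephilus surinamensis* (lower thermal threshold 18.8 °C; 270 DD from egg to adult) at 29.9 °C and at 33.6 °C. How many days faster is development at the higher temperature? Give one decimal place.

6.1 days

At 29.9 °C: 270 / (29.9 − 18.8) = 270 / 11.1 = 24.324 d.
At 33.6 °C: 270 / (33.6 − 18.8) = 270 / 14.8 = 18.243 d.
Difference = |24.324 − 18.243| = 6.081 ≈ 6.1 days.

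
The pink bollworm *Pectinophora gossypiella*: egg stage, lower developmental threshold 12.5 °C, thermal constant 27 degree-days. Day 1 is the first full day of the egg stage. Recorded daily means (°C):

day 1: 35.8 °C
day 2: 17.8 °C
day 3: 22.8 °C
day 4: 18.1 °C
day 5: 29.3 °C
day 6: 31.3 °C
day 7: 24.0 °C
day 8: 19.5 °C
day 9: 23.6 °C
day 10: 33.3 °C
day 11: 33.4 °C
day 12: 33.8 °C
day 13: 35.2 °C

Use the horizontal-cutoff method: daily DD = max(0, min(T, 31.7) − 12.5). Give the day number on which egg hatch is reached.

Daily DD above 12.5 °C (capped at 19.2): 19.2, 5.3, 10.3, 5.6, 16.8, 18.8, 11.5, 7.0, 11.1, 19.2, 19.2, 19.2, 19.2.
Cumulative: 19.2, 24.5, 34.8, 40.4, 57.2, 76.0, 87.5, 94.5, 105.6, 124.8, 144.0, 163.2, 182.4.
The total first reaches 27 DD on day 3.

day 3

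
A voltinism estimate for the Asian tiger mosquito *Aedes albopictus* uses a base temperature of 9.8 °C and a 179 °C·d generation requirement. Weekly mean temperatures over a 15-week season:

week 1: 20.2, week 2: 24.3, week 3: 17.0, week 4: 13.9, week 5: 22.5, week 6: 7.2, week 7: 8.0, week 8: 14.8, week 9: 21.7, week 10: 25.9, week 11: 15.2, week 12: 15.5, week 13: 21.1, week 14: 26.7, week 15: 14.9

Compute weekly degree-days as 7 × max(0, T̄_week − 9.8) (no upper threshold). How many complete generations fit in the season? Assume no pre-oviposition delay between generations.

4 generations

Weekly DD (7 × max(0, T̄ − 9.8)): 72.8, 101.5, 50.4, 28.7, 88.9, 0.0, 0.0, 35.0, 83.3, 112.7, 37.8, 39.9, 79.1, 118.3, 35.7.
Season total = 884.1 DD.
Complete generations = ⌊884.1 / 179⌋ = 4.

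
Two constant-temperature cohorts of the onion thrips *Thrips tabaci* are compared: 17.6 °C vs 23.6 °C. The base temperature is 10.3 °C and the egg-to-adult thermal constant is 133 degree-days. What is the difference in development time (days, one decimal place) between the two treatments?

At 17.6 °C: 133 / (17.6 − 10.3) = 133 / 7.3 = 18.219 d.
At 23.6 °C: 133 / (23.6 − 10.3) = 133 / 13.3 = 10.000 d.
Difference = |18.219 − 10.000| = 8.219 ≈ 8.2 days.

8.2 days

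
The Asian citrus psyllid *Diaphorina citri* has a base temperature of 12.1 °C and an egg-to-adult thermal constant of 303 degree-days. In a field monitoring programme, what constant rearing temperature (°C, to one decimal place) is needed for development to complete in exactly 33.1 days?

Required daily accumulation = 303 / 33.1 = 9.154 DD/day.
T = T_base + 9.154 = 12.1 + 9.154 = 21.254 ≈ 21.3 °C.

21.3 °C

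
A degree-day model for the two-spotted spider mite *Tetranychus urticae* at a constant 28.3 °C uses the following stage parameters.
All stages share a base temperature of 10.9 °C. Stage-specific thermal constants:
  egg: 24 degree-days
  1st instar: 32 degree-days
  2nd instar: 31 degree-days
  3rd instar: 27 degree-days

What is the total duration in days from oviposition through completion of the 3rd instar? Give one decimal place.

6.6 days

Daily accumulation at 28.3 °C = 28.3 − 10.9 = 17.4 DD/day.
Total K = 24 + 32 + 31 + 27 = 114 DD.
Total duration = 114 / 17.4 = 6.552 ≈ 6.6 days.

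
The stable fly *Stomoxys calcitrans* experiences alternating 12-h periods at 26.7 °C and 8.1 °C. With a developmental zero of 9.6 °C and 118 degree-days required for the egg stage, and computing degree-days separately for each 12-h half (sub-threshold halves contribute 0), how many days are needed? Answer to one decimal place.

Day half: max(0, 26.7 − 9.6) × 0.5 = 17.1 × 0.5 = 8.55 DD.
Night half: max(0, 8.1 − 9.6) × 0.5 = 0.0 × 0.5 = 0.00 DD.
Per 24 h: 8.55 DD/day.
Duration = 118 / 8.55 = 13.801 ≈ 13.8 days.

13.8 days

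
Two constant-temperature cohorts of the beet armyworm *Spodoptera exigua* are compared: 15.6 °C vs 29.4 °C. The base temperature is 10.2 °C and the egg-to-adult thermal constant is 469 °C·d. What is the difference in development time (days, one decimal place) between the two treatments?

At 15.6 °C: 469 / (15.6 − 10.2) = 469 / 5.4 = 86.852 d.
At 29.4 °C: 469 / (29.4 − 10.2) = 469 / 19.2 = 24.427 d.
Difference = |86.852 − 24.427| = 62.425 ≈ 62.4 days.

62.4 days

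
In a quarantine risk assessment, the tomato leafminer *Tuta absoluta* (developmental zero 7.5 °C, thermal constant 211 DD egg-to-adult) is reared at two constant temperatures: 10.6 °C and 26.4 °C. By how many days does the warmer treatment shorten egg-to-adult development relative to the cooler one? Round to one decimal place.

56.9 days

At 10.6 °C: 211 / (10.6 − 7.5) = 211 / 3.1 = 68.065 d.
At 26.4 °C: 211 / (26.4 − 7.5) = 211 / 18.9 = 11.164 d.
Difference = |68.065 − 11.164| = 56.900 ≈ 56.9 days.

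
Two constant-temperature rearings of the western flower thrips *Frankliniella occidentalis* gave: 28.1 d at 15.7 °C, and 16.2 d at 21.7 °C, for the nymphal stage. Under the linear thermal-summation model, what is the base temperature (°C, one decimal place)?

7.5 °C

Under the model K = D·(T − T_b), so D₁·(T₁ − T_b) = D₂·(T₂ − T_b).
28.1·(15.7 − T_b) = 16.2·(21.7 − T_b)
T_b = (28.1·15.7 − 16.2·21.7) / (28.1 − 16.2) = 89.63 / 11.9 = 7.532 °C ≈ 7.5 °C.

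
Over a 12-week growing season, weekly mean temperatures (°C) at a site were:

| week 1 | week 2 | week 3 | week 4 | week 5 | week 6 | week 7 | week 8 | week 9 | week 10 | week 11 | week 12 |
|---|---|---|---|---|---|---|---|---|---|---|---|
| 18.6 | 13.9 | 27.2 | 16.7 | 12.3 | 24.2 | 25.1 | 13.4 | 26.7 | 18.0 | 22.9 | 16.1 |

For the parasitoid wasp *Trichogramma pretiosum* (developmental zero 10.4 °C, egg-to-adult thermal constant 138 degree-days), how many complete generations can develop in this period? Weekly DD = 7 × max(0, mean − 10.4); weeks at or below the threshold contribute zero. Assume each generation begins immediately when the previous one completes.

Weekly DD (7 × max(0, T̄ − 10.4)): 57.4, 24.5, 117.6, 44.1, 13.3, 96.6, 102.9, 21.0, 114.1, 53.2, 87.5, 39.9.
Season total = 772.1 DD.
Complete generations = ⌊772.1 / 138⌋ = 5.

5 generations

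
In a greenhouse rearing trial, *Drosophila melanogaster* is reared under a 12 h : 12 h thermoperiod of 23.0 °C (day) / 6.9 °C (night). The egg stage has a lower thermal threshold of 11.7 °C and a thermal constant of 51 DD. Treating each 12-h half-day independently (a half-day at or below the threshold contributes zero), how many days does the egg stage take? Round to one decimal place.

Day half: max(0, 23.0 − 11.7) × 0.5 = 11.3 × 0.5 = 5.65 DD.
Night half: max(0, 6.9 − 11.7) × 0.5 = 0.0 × 0.5 = 0.00 DD.
Per 24 h: 5.65 DD/day.
Duration = 51 / 5.65 = 9.027 ≈ 9.0 days.

9.0 days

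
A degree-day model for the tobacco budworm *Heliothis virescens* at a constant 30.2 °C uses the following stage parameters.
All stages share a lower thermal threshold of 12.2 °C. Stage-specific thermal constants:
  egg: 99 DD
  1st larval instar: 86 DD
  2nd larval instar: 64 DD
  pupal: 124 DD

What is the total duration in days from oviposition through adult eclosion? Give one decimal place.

Daily accumulation at 30.2 °C = 30.2 − 12.2 = 18.0 DD/day.
Total K = 99 + 86 + 64 + 124 = 373 DD.
Total duration = 373 / 18.0 = 20.722 ≈ 20.7 days.

20.7 days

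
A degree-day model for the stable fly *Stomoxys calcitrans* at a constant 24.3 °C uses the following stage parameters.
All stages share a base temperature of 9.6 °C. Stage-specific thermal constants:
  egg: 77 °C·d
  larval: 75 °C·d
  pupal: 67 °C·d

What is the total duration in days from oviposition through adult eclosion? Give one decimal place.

Daily accumulation at 24.3 °C = 24.3 − 9.6 = 14.7 DD/day.
Total K = 77 + 75 + 67 = 219 DD.
Total duration = 219 / 14.7 = 14.898 ≈ 14.9 days.

14.9 days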